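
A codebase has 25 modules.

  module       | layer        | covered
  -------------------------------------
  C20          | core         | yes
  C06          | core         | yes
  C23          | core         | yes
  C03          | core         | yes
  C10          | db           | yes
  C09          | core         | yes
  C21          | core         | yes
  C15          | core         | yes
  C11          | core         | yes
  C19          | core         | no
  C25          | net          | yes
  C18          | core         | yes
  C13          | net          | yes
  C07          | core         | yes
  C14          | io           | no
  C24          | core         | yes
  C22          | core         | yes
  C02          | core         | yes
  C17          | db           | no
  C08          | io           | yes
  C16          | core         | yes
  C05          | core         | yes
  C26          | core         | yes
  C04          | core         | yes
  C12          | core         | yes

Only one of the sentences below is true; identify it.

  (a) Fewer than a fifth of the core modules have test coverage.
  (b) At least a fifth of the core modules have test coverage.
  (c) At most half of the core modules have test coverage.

|A| = 19, |A ∩ B| = 18, |A ∖ B| = 1.
(a) requires |A ∩ B| / |A| < 1/5: false.
(b) requires |A ∩ B| / |A| ≥ 1/5: true.
(c) requires |A ∩ B| ≤ |A ∖ B|: false.

(b)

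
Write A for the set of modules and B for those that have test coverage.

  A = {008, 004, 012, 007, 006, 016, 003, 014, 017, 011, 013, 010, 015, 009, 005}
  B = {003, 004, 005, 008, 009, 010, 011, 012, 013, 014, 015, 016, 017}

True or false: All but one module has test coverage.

False

The determiner here denotes the relation: |A ∖ B| = 1.
|A| = 15, |A ∩ B| = 13, |A ∖ B| = 2.
|A ∖ B| = 2, so the statement is false.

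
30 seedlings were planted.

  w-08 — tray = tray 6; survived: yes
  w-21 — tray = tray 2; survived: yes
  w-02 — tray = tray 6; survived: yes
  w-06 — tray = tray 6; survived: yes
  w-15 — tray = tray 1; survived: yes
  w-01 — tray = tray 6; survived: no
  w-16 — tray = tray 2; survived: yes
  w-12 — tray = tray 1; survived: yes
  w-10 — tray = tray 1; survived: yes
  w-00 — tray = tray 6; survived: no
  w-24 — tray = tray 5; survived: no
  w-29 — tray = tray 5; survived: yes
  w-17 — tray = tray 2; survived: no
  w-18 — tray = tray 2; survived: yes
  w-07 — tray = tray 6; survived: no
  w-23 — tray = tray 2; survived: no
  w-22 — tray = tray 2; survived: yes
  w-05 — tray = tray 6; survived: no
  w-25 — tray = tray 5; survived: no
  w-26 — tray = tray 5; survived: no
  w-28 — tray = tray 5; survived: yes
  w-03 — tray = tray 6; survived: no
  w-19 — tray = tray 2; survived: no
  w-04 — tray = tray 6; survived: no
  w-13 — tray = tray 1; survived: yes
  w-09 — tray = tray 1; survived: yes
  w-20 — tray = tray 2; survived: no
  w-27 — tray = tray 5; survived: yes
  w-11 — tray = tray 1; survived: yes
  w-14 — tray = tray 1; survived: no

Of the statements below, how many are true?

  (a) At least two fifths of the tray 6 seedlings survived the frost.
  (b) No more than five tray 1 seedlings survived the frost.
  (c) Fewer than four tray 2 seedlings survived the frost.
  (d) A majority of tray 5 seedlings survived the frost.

0

(a) tray 6: |A| = 9, |A ∩ B| = 3; needs |A ∩ B| / |A| ≥ 2/5 — false.
(b) tray 1: |A| = 7, |A ∩ B| = 6; needs |A ∩ B| ≤ 5 — false.
(c) tray 2: |A| = 8, |A ∩ B| = 4; needs |A ∩ B| < 4 — false.
(d) tray 5: |A| = 6, |A ∩ B| = 3; needs |A ∩ B| > |A ∖ B| — false.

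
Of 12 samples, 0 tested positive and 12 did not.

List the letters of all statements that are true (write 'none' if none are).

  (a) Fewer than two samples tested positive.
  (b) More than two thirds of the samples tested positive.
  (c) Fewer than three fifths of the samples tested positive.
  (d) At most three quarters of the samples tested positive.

(a), (c), (d)

|A| = 12, |A ∩ B| = 0, |A ∖ B| = 12.
(a) |A ∩ B| < 2: holds.
(b) |A ∩ B| / |A| > 2/3: fails.
(c) |A ∩ B| / |A| < 3/5: holds.
(d) |A ∩ B| / |A| ≤ 3/4: holds.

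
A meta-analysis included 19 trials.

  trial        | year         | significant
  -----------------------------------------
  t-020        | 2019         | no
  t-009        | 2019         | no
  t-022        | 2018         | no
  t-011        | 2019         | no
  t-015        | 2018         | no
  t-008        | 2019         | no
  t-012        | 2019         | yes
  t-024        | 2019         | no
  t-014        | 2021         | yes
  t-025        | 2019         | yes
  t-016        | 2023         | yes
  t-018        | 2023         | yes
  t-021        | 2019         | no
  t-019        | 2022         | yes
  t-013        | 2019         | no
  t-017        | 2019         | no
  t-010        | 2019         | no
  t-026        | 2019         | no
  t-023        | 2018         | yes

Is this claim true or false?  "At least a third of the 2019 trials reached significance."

False

Truth condition: |A ∩ B| / |A| ≥ 1/3.
A (the restrictor) = {t-020, t-009, t-011, t-008, t-012, t-024, t-025, t-021, t-013, t-017, t-010, t-026}, |A| = 12.
A ∩ B = {t-012, t-025}, so |A ∩ B| = 2.
A ∖ B = {t-020, t-009, t-011, t-008, t-024, t-021, t-013, t-017, t-010, t-026}, so |A ∖ B| = 10.
|A ∩ B|/|A| = 2/12, so the statement is false.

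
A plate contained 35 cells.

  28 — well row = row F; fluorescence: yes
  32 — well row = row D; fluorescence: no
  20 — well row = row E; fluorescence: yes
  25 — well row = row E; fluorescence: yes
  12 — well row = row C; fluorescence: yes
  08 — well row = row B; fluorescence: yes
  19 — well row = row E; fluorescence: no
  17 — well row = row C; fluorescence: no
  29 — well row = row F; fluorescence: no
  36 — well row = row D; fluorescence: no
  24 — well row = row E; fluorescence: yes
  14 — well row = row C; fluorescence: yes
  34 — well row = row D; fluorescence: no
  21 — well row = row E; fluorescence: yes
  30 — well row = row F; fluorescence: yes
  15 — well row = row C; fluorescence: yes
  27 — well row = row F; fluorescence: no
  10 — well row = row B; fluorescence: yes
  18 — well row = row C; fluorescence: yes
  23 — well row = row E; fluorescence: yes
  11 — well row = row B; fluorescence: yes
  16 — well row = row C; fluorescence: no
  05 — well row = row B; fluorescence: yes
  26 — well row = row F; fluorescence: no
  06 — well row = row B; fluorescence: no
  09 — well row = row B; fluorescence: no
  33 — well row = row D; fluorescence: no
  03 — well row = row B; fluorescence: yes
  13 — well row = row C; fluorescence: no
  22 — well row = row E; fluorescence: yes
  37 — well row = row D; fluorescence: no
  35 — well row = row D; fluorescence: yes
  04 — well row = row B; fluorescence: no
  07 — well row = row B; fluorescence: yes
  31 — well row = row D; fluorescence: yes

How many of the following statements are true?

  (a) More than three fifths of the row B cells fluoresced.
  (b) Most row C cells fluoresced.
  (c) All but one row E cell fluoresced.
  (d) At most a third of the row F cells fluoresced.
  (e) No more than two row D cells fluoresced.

4

(a) row B: |A| = 9, |A ∩ B| = 6; needs |A ∩ B| / |A| > 3/5 — true.
(b) row C: |A| = 7, |A ∩ B| = 4; needs |A ∩ B| > |A ∖ B| — true.
(c) row E: |A| = 7, |A ∩ B| = 6; needs |A ∖ B| = 1 — true.
(d) row F: |A| = 5, |A ∩ B| = 2; needs |A ∩ B| / |A| ≤ 1/3 — false.
(e) row D: |A| = 7, |A ∩ B| = 2; needs |A ∩ B| ≤ 2 — true.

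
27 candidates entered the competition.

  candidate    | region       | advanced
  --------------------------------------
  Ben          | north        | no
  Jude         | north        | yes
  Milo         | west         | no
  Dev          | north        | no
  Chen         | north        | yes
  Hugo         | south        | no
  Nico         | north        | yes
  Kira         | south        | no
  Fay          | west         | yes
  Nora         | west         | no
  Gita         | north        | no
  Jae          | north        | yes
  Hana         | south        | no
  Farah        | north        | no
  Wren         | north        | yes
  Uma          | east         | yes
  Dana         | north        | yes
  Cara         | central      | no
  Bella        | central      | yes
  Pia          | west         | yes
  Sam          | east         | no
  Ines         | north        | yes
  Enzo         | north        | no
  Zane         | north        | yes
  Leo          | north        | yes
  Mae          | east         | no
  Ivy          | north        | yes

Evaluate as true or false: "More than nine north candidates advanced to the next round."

Truth condition: |A ∩ B| > 9.
|A| = 15, |A ∩ B| = 10, |A ∖ B| = 5.
|A ∩ B| = 10, so the statement is true.

True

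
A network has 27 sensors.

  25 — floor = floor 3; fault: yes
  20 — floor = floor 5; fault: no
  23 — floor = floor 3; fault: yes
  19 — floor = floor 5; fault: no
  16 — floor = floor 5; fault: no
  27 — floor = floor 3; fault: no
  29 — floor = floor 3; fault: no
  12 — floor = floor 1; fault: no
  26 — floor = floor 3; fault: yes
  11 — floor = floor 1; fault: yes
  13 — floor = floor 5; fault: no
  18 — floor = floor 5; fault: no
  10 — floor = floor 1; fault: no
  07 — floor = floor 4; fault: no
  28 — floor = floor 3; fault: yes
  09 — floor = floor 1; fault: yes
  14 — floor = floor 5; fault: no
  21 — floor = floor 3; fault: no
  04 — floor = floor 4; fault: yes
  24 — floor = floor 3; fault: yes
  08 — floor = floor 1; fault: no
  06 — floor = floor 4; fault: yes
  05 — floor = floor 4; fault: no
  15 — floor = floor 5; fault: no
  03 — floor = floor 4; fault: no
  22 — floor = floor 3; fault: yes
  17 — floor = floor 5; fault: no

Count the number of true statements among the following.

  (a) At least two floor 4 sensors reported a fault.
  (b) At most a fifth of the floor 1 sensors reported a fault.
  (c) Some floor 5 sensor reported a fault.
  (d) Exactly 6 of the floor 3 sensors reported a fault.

2

(a) floor 4: |A| = 5, |A ∩ B| = 2; needs |A ∩ B| ≥ 2 — true.
(b) floor 1: |A| = 5, |A ∩ B| = 2; needs |A ∩ B| / |A| ≤ 1/5 — false.
(c) floor 5: |A| = 8, |A ∩ B| = 0; needs A ∩ B ≠ ∅ (|A ∩ B| ≥ 1) — false.
(d) floor 3: |A| = 9, |A ∩ B| = 6; needs |A ∩ B| = 6 — true.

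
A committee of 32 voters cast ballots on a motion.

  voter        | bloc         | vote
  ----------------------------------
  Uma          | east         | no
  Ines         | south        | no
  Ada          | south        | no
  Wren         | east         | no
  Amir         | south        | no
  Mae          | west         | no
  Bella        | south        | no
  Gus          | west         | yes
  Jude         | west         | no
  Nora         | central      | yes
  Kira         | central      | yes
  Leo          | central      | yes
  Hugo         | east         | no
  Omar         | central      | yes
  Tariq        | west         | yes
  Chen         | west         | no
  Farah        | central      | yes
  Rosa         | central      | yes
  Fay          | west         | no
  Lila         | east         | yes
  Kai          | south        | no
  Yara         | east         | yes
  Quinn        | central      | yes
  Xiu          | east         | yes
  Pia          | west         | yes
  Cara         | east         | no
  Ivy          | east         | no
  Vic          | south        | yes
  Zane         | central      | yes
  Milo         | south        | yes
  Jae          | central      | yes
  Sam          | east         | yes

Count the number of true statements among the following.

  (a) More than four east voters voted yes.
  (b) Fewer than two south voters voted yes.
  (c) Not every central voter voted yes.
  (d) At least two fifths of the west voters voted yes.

1

(a) east: |A| = 9, |A ∩ B| = 4; needs |A ∩ B| > 4 — false.
(b) south: |A| = 7, |A ∩ B| = 2; needs |A ∩ B| < 2 — false.
(c) central: |A| = 9, |A ∩ B| = 9; needs A ⊄ B (|A ∖ B| ≥ 1) — false.
(d) west: |A| = 7, |A ∩ B| = 3; needs |A ∩ B| / |A| ≥ 2/5 — true.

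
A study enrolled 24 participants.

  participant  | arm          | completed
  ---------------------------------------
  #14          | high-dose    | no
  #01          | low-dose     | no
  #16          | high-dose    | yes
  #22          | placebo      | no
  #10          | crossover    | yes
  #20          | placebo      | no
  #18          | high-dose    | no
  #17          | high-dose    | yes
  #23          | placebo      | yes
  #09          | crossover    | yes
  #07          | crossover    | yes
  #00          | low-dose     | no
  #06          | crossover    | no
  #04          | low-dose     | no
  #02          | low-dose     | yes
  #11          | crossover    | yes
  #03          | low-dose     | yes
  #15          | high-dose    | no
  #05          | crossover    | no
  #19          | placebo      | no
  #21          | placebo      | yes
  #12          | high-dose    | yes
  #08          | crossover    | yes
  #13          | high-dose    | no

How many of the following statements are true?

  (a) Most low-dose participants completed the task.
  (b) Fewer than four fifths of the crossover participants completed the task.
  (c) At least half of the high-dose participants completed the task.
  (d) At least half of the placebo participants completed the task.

(a) low-dose: |A| = 5, |A ∩ B| = 2; needs |A ∩ B| > |A ∖ B| — false.
(b) crossover: |A| = 7, |A ∩ B| = 5; needs |A ∩ B| / |A| < 4/5 — true.
(c) high-dose: |A| = 7, |A ∩ B| = 3; needs |A ∩ B| ≥ |A ∖ B| — false.
(d) placebo: |A| = 5, |A ∩ B| = 2; needs |A ∩ B| ≥ |A ∖ B| — false.

1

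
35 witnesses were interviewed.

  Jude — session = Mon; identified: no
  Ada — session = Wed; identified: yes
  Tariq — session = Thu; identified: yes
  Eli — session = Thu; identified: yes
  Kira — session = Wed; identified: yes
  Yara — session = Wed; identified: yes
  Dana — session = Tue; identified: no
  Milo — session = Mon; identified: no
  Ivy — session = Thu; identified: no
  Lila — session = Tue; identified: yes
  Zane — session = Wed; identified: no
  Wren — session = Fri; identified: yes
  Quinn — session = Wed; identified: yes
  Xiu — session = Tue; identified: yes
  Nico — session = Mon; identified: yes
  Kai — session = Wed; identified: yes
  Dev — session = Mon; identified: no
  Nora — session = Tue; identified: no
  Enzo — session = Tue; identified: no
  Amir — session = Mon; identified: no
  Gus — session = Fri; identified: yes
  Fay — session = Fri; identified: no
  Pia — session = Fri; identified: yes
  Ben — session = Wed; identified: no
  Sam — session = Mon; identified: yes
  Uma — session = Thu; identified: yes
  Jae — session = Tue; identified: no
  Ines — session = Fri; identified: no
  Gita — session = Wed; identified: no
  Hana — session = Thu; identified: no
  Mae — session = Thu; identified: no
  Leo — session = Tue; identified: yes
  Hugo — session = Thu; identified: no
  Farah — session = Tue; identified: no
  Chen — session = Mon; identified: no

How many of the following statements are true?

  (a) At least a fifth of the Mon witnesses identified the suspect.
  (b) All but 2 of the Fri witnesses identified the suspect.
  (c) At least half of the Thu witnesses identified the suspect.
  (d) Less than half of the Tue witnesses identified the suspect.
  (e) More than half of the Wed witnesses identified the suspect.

4

(a) Mon: |A| = 7, |A ∩ B| = 2; needs |A ∩ B| / |A| ≥ 1/5 — true.
(b) Fri: |A| = 5, |A ∩ B| = 3; needs |A ∖ B| = 2 — true.
(c) Thu: |A| = 7, |A ∩ B| = 3; needs |A ∩ B| ≥ |A ∖ B| — false.
(d) Tue: |A| = 8, |A ∩ B| = 3; needs |A ∩ B| < |A ∖ B| — true.
(e) Wed: |A| = 8, |A ∩ B| = 5; needs |A ∩ B| > |A ∖ B| — true.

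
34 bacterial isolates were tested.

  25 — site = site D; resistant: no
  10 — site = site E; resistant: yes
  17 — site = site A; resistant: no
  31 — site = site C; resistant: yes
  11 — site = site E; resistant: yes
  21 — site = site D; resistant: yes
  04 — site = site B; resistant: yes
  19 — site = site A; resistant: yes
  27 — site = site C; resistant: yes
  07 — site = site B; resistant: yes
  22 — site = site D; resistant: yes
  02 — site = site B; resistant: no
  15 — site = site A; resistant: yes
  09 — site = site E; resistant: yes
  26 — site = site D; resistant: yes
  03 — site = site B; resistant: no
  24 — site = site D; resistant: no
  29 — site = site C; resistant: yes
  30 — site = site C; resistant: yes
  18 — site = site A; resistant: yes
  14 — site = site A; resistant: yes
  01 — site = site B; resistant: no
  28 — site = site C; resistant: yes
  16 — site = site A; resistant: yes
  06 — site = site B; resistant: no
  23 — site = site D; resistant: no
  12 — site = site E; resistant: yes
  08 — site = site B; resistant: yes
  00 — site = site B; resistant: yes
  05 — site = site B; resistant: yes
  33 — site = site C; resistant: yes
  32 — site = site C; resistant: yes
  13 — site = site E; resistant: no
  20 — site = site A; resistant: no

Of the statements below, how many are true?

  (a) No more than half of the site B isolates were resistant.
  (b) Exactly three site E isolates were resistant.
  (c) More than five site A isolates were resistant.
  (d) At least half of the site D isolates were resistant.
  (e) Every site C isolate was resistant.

(a) site B: |A| = 9, |A ∩ B| = 5; needs |A ∩ B| ≤ |A ∖ B| — false.
(b) site E: |A| = 5, |A ∩ B| = 4; needs |A ∩ B| = 3 — false.
(c) site A: |A| = 7, |A ∩ B| = 5; needs |A ∩ B| > 5 — false.
(d) site D: |A| = 6, |A ∩ B| = 3; needs |A ∩ B| ≥ |A ∖ B| — true.
(e) site C: |A| = 7, |A ∩ B| = 7; needs A ⊆ B, i.e. every element of A is in B (|A ∖ B| = 0) — true.

2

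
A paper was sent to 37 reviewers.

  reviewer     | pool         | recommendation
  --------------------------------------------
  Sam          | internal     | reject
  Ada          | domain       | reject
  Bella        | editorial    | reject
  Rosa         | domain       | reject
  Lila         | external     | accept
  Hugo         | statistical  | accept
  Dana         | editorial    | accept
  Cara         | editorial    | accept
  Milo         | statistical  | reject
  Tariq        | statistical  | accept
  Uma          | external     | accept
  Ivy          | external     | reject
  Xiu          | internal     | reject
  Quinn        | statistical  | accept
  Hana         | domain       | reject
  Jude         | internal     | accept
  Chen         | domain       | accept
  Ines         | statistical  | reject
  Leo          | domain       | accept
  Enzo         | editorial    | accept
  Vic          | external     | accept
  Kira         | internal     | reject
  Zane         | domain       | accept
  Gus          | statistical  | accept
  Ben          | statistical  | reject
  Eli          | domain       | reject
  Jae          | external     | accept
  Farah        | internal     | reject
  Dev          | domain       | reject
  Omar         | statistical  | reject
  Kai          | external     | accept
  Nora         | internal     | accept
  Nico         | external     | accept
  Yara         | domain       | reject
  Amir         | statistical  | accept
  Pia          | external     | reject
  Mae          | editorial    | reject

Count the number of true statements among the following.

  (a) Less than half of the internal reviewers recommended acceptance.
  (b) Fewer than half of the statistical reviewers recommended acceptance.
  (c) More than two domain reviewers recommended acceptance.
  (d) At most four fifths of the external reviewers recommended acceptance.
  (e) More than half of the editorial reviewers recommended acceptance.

4

(a) internal: |A| = 6, |A ∩ B| = 2; needs |A ∩ B| < |A ∖ B| — true.
(b) statistical: |A| = 9, |A ∩ B| = 5; needs |A ∩ B| < |A ∖ B| — false.
(c) domain: |A| = 9, |A ∩ B| = 3; needs |A ∩ B| > 2 — true.
(d) external: |A| = 8, |A ∩ B| = 6; needs |A ∩ B| / |A| ≤ 4/5 — true.
(e) editorial: |A| = 5, |A ∩ B| = 3; needs |A ∩ B| > |A ∖ B| — true.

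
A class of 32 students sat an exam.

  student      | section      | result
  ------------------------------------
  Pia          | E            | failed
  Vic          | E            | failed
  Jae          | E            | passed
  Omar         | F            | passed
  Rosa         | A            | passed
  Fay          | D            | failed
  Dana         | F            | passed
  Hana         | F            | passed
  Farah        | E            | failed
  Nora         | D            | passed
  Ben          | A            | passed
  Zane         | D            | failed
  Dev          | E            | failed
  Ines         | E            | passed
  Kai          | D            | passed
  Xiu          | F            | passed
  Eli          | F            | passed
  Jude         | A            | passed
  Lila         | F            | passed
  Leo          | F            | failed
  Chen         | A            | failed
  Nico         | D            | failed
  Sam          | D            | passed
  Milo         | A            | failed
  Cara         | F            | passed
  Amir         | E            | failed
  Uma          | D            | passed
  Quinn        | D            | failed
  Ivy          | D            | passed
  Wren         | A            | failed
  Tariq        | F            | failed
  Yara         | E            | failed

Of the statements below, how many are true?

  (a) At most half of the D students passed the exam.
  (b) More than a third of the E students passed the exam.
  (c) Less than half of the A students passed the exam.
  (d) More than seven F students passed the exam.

0

(a) D: |A| = 9, |A ∩ B| = 5; needs |A ∩ B| ≤ |A ∖ B| — false.
(b) E: |A| = 8, |A ∩ B| = 2; needs |A ∩ B| / |A| > 1/3 — false.
(c) A: |A| = 6, |A ∩ B| = 3; needs |A ∩ B| < |A ∖ B| — false.
(d) F: |A| = 9, |A ∩ B| = 7; needs |A ∩ B| > 7 — false.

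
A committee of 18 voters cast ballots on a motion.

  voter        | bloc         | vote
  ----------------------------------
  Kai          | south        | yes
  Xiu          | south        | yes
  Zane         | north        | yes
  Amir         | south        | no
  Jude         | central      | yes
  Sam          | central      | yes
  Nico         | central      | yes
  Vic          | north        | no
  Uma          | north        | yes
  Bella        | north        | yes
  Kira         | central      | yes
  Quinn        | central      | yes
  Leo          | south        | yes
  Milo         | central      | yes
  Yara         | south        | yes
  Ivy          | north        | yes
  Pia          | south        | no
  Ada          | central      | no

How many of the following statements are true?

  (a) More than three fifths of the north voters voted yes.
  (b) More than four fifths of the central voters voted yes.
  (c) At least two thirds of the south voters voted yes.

(a) north: |A| = 5, |A ∩ B| = 4; needs |A ∩ B| / |A| > 3/5 — true.
(b) central: |A| = 7, |A ∩ B| = 6; needs |A ∩ B| / |A| > 4/5 — true.
(c) south: |A| = 6, |A ∩ B| = 4; needs |A ∩ B| / |A| ≥ 2/3 — true.

3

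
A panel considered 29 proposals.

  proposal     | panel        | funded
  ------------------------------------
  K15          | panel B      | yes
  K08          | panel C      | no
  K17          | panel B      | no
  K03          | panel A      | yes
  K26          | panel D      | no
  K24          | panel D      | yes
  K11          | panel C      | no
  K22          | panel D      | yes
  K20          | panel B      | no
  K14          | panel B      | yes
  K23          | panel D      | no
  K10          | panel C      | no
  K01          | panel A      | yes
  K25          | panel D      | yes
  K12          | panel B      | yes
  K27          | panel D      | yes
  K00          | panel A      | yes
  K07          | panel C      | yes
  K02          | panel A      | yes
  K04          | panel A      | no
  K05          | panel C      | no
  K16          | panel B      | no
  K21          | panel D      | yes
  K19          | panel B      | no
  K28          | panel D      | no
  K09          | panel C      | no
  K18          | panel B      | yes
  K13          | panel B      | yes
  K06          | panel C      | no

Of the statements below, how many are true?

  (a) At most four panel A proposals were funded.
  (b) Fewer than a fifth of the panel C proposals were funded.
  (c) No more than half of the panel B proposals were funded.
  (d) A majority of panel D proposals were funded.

(a) panel A: |A| = 5, |A ∩ B| = 4; needs |A ∩ B| ≤ 4 — true.
(b) panel C: |A| = 7, |A ∩ B| = 1; needs |A ∩ B| / |A| < 1/5 — true.
(c) panel B: |A| = 9, |A ∩ B| = 5; needs |A ∩ B| ≤ |A ∖ B| — false.
(d) panel D: |A| = 8, |A ∩ B| = 5; needs |A ∩ B| > |A ∖ B| — true.

3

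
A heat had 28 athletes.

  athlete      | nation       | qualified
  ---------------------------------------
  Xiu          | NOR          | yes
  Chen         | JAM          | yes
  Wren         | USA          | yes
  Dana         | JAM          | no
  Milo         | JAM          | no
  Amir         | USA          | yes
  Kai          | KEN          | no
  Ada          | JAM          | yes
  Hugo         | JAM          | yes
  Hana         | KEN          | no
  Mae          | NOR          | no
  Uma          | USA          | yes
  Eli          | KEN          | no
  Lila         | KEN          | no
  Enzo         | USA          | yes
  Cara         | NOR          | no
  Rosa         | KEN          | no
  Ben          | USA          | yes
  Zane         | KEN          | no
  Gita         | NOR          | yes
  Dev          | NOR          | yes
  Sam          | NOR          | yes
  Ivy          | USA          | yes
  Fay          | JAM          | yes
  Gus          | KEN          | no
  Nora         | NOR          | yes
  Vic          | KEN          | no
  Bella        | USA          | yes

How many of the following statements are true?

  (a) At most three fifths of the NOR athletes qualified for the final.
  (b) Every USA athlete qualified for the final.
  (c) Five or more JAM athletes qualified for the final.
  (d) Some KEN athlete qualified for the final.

(a) NOR: |A| = 7, |A ∩ B| = 5; needs |A ∩ B| / |A| ≤ 3/5 — false.
(b) USA: |A| = 7, |A ∩ B| = 7; needs A ⊆ B, i.e. every element of A is in B (|A ∖ B| = 0) — true.
(c) JAM: |A| = 6, |A ∩ B| = 4; needs |A ∩ B| ≥ 5 — false.
(d) KEN: |A| = 8, |A ∩ B| = 0; needs A ∩ B ≠ ∅ (|A ∩ B| ≥ 1) — false.

1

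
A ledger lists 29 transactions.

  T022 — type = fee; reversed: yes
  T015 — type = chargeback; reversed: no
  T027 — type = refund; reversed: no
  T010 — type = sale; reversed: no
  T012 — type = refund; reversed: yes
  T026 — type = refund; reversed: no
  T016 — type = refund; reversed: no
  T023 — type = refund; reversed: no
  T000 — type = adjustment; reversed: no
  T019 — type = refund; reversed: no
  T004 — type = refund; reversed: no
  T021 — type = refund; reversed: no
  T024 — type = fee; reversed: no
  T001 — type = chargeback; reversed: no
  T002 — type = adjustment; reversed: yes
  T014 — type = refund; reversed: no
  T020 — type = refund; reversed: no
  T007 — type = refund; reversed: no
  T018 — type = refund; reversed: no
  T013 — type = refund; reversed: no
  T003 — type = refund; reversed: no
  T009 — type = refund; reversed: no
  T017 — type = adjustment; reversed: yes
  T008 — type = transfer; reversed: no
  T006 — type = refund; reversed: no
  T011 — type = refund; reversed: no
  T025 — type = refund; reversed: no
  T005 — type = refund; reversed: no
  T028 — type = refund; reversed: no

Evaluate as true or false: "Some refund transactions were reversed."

True

Truth condition: A ∩ B ≠ ∅ (|A ∩ B| ≥ 1).
|A| = 20, |A ∩ B| = 1, |A ∖ B| = 19.
So the statement is true.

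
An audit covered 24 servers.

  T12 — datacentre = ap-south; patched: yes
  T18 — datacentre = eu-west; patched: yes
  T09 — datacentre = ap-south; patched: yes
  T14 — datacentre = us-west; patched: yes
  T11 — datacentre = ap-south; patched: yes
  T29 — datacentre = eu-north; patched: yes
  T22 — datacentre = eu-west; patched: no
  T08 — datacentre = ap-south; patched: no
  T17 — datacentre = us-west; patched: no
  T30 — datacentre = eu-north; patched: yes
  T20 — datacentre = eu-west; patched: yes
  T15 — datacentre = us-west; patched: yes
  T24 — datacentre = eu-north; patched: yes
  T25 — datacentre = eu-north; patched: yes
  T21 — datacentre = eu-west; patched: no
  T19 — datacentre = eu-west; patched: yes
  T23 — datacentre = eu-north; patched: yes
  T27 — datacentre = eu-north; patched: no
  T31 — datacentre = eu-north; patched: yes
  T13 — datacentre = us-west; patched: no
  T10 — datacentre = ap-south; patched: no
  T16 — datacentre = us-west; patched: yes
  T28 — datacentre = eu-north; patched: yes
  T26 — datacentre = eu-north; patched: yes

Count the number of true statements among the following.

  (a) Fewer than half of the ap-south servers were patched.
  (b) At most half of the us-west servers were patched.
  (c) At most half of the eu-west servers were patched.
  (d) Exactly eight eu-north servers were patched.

1

(a) ap-south: |A| = 5, |A ∩ B| = 3; needs |A ∩ B| < |A ∖ B| — false.
(b) us-west: |A| = 5, |A ∩ B| = 3; needs |A ∩ B| ≤ |A ∖ B| — false.
(c) eu-west: |A| = 5, |A ∩ B| = 3; needs |A ∩ B| ≤ |A ∖ B| — false.
(d) eu-north: |A| = 9, |A ∩ B| = 8; needs |A ∩ B| = 8 — true.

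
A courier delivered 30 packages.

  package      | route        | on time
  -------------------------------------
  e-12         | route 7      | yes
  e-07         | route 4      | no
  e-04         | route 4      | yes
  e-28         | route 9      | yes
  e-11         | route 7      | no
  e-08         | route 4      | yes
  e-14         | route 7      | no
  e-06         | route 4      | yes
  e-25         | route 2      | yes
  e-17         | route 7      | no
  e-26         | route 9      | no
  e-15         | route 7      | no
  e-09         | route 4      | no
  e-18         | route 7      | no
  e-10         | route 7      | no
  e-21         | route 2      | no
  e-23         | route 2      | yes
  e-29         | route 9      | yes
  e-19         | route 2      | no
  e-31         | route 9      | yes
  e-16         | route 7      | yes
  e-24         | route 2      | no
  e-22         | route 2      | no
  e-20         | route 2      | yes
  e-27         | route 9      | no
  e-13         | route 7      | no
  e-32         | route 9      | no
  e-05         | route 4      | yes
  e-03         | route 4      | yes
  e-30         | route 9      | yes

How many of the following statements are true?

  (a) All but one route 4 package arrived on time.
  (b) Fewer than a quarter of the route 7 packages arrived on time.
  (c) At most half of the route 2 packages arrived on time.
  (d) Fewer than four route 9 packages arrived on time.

2

(a) route 4: |A| = 7, |A ∩ B| = 5; needs |A ∖ B| = 1 — false.
(b) route 7: |A| = 9, |A ∩ B| = 2; needs |A ∩ B| / |A| < 1/4 — true.
(c) route 2: |A| = 7, |A ∩ B| = 3; needs |A ∩ B| ≤ |A ∖ B| — true.
(d) route 9: |A| = 7, |A ∩ B| = 4; needs |A ∩ B| < 4 — false.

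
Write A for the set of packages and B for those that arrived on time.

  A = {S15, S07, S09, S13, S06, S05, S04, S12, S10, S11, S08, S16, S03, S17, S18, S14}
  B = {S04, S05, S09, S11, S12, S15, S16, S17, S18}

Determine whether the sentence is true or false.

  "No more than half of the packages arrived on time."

False

'No more than half of the packages arrived on time' holds iff |A ∩ B| ≤ |A ∖ B|.
|A| = 16, |A ∩ B| = 9, |A ∖ B| = 7.
9 > 7, so the statement is false.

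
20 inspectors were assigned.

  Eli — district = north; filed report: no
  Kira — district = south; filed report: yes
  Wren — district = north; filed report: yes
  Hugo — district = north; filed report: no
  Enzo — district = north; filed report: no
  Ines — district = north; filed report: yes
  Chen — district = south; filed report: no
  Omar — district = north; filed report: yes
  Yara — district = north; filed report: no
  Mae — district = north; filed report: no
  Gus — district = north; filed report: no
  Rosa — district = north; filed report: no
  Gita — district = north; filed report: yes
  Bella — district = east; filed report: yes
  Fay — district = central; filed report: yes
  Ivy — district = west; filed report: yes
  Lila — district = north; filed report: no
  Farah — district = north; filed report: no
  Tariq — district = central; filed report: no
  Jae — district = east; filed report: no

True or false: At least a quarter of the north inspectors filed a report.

The determiner here denotes the relation: |A ∩ B| / |A| ≥ 1/4.
A (the restrictor) = {Eli, Wren, Hugo, Enzo, Ines, Omar, Yara, Mae, Gus, Rosa, Gita, Lila, Farah}, |A| = 13.
A ∩ B = {Wren, Ines, Omar, Gita}, so |A ∩ B| = 4.
A ∖ B = {Eli, Hugo, Enzo, Yara, Mae, Gus, Rosa, Lila, Farah}, so |A ∖ B| = 9.
|A ∩ B|/|A| = 4/13, so the statement is true.

True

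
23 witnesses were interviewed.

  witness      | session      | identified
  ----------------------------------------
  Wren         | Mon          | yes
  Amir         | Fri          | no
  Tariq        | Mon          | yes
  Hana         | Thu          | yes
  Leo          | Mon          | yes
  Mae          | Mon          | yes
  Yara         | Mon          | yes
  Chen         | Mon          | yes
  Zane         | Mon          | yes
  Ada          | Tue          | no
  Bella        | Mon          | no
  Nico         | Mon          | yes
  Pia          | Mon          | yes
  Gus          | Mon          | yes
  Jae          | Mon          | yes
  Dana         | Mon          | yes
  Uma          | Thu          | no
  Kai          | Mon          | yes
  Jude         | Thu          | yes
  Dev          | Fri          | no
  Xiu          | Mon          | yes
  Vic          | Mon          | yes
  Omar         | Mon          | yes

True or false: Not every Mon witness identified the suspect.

True

'Not every Mon witness identified the suspect' holds iff A ⊄ B (|A ∖ B| ≥ 1).
|A| = 17, |A ∩ B| = 16, |A ∖ B| = 1.
So the statement is true.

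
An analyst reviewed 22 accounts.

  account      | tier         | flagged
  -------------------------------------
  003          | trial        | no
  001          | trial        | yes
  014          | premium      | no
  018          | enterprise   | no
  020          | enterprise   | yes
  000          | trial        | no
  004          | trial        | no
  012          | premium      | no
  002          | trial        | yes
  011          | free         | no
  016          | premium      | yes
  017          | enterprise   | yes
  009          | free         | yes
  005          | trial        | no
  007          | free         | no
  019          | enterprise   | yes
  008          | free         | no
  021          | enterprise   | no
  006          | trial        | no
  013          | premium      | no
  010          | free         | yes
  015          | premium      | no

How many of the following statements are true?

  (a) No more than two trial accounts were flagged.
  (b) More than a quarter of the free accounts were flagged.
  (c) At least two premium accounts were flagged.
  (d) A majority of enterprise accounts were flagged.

(a) trial: |A| = 7, |A ∩ B| = 2; needs |A ∩ B| ≤ 2 — true.
(b) free: |A| = 5, |A ∩ B| = 2; needs |A ∩ B| / |A| > 1/4 — true.
(c) premium: |A| = 5, |A ∩ B| = 1; needs |A ∩ B| ≥ 2 — false.
(d) enterprise: |A| = 5, |A ∩ B| = 3; needs |A ∩ B| > |A ∖ B| — true.

3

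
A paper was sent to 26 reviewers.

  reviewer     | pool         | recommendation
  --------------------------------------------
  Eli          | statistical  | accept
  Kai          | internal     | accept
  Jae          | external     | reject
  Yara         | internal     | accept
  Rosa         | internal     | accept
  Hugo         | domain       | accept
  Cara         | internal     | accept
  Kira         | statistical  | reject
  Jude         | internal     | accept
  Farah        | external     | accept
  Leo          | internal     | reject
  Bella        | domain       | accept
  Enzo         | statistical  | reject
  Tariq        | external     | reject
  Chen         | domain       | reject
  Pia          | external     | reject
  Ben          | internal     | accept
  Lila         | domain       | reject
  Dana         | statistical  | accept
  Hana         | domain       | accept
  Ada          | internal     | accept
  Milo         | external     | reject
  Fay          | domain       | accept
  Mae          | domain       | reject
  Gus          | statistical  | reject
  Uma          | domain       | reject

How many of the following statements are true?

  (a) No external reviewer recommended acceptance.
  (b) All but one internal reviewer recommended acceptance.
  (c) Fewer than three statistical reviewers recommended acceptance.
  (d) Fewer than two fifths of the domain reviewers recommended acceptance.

2

(a) external: |A| = 5, |A ∩ B| = 1; needs A ∩ B = ∅ (|A ∩ B| = 0) — false.
(b) internal: |A| = 8, |A ∩ B| = 7; needs |A ∖ B| = 1 — true.
(c) statistical: |A| = 5, |A ∩ B| = 2; needs |A ∩ B| < 3 — true.
(d) domain: |A| = 8, |A ∩ B| = 4; needs |A ∩ B| / |A| < 2/5 — false.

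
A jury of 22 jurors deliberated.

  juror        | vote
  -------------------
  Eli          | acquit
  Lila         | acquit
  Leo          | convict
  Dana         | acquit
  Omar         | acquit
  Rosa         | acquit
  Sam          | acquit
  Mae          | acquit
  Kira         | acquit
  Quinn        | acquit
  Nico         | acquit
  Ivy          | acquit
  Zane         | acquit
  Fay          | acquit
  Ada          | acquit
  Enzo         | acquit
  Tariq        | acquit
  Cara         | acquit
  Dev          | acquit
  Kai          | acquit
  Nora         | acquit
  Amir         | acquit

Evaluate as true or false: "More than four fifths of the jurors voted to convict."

The determiner here denotes the relation: |A ∩ B| / |A| > 4/5.
|A| = 22, |A ∩ B| = 1, |A ∖ B| = 21.
|A ∩ B|/|A| = 1/22, so the statement is false.

False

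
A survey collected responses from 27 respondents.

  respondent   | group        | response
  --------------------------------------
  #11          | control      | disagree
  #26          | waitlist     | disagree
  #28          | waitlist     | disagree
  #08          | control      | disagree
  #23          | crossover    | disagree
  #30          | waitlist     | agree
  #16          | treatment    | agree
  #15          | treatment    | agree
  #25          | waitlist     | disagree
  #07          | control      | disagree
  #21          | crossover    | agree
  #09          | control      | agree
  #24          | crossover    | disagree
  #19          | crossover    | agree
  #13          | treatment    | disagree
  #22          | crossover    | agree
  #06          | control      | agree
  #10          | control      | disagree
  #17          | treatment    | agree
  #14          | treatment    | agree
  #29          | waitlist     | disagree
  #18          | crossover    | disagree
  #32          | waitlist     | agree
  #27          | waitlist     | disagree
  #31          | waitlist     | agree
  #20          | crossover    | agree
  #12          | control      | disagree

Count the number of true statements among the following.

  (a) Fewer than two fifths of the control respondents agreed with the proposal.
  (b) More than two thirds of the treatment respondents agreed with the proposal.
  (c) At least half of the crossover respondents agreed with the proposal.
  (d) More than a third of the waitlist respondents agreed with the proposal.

(a) control: |A| = 7, |A ∩ B| = 2; needs |A ∩ B| / |A| < 2/5 — true.
(b) treatment: |A| = 5, |A ∩ B| = 4; needs |A ∩ B| / |A| > 2/3 — true.
(c) crossover: |A| = 7, |A ∩ B| = 4; needs |A ∩ B| ≥ |A ∖ B| — true.
(d) waitlist: |A| = 8, |A ∩ B| = 3; needs |A ∩ B| / |A| > 1/3 — true.

4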